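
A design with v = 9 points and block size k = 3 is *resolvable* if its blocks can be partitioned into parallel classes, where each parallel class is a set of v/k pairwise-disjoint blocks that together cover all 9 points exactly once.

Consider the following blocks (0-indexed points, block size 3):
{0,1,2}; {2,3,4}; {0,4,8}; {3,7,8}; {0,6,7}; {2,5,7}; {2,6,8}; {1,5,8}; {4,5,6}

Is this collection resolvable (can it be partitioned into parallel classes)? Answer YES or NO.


v = 9, block size k = 3, number of blocks = 9.
For resolvability, blocks must partition into parallel classes of size v/k = 3.
Total blocks must therefore be a multiple of 3: 9 = 3·3 + 0 ⇒ divisible ✓.
Consider block {0,4,8}. The only other block(s) in the collection disjoint from it are {2,5,7} — just 1 block(s). Any parallel class containing {0,4,8} would need 2 other blocks each disjoint from it, so no parallel class of size 3 can contain {0,4,8}.
Since every block must belong to some parallel class in a resolution, the collection cannot be partitioned into parallel classes.
Resolvable? NO.

NO


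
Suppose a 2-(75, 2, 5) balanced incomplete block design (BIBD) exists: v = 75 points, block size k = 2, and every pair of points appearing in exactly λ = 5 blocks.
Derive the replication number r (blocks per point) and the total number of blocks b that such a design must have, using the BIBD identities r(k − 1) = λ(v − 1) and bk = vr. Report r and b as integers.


Any 2-(v, k, λ) BIBD satisfies two necessary conditions:
  (i)  Each point sits in r blocks, and counting incidences through any fixed point gives r(k − 1) = λ(v − 1), so r = λ(v − 1)/(k − 1).
  (ii) Total incidences bk = vr, so b = vr/k.
Step 1: r = λ(v − 1)/(k − 1) = 5·(75 − 1)/(2 − 1) = 5·74/1 = 370/1 = 370.
Step 2: b = vr/k = 75·370/2 = 27750/2 = 13875.
Check integrality: r = 370 ∈ Z ✓, b = 13875 ∈ Z ✓.
(These identities are necessary conditions: they determine r and b for any design with these parameters, but do not by themselves prove that one exists.)

r = 370, b = 13875.


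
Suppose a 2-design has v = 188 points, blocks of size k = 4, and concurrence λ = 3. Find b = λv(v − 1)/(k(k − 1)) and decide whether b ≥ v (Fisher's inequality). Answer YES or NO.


r = λ(v − 1)/(k − 1) = 3·187/3 = 187.
b = vr/k = 188·187/4 = 8789.
Fisher's inequality: b ≥ v ⇔ 8789 ≥ 188? YES.

YES


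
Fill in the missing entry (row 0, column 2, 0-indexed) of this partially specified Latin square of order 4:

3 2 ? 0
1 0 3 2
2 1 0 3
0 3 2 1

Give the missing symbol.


Row 0 contains symbols [0, 2, 3] — missing [1].
Column 2 contains symbols [0, 2, 3] — missing [1].
The missing symbol must appear in both missing sets; intersection = [1].
Therefore the hidden value is 1.

Missing value = 1.


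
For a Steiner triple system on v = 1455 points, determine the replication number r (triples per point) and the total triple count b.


An STS(v) is a 2-(v, 3, 1) BIBD: block size k = 3, λ = 1.
Replication: r(k − 1) = λ(v − 1) ⇒ r·2 = 1455 − 1 = 1454 ⇒ r = 727.
Block count: bk = vr ⇒ b·3 = 1455·727 = 1057785 ⇒ b = 352595.
(Check via b = v(v − 1)/6 = 1455·1454/6 = 2115570/6 = 352595.)

r = 727, b = 352595.


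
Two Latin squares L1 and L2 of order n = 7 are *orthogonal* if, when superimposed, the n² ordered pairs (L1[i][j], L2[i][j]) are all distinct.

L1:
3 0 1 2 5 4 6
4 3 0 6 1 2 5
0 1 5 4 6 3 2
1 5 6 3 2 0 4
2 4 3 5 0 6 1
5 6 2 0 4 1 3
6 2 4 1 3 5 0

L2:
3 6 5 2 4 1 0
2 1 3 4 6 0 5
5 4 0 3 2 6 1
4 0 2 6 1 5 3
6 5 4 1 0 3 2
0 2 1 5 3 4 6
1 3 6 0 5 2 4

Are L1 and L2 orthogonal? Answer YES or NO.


Form the n² = 49 superimposed pairs (L1[i][j], L2[i][j]), row by row (rows and columns indexed from 0):
row 0: (3,3) (0,6) (1,5) (2,2) (5,4) (4,1) (6,0)
row 1: (4,2) (3,1) (0,3) (6,4) (1,6) (2,0) (5,5)
row 2: (0,5) (1,4) (5,0) (4,3) (6,2) (3,6) (2,1)
row 3: (1,4) (5,0) (6,2) (3,6) (2,1) (0,5) (4,3)
row 4: (2,6) (4,5) (3,4) (5,1) (0,0) (6,3) (1,2)
row 5: (5,0) (6,2) (2,1) (0,5) (4,3) (1,4) (3,6)
row 6: (6,1) (2,3) (4,6) (1,0) (3,5) (5,2) (0,4)
Orthogonality requires all 49 pairs distinct.
But the pair (1,4) repeats: cell (2,1) has L1 = 1, L2 = 4, and cell (3,0) has L1 = 1, L2 = 4.
A repeated pair means some other pair never occurs (only 35 distinct pairs out of 49), so the squares are not orthogonal.
Conclusion: NO.

NO


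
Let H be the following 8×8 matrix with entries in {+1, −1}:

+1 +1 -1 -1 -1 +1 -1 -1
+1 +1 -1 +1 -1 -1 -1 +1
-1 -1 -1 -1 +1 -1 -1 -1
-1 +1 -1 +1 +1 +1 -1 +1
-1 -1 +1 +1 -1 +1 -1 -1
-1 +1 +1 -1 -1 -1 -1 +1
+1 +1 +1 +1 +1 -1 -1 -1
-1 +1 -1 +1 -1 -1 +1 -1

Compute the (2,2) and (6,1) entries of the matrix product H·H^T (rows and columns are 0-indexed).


Row 1 of H: [1, 1, -1, 1, -1, -1, -1, 1].
Row 2 of H: [-1, -1, -1, -1, 1, -1, -1, -1].
Row 6 of H: [1, 1, 1, 1, 1, -1, -1, -1].
(H·H^T)[2][2] = Σ_j H[2][j]·H[2][j] = (-1)² + (-1)² + (-1)² + (-1)² + (1)² + (-1)² + (-1)² + (-1)² = 1 + 1 + 1 + 1 + 1 + 1 + 1 + 1 = 8.
(H·H^T)[6][1] = Σ_j H[6][j]·H[1][j] = (1)·(1) + (1)·(1) + (1)·(-1) + (1)·(1) + (1)·(-1) + (-1)·(-1) + (-1)·(-1) + (-1)·(1) = 1 + 1 + -1 + 1 + -1 + 1 + 1 + -1 = 2.
Rows 6 and 1 are not orthogonal (dot product = 2 ≠ 0), so H is not a Hadamard matrix.

(2,2) entry = 8; (6,1) entry = 2.


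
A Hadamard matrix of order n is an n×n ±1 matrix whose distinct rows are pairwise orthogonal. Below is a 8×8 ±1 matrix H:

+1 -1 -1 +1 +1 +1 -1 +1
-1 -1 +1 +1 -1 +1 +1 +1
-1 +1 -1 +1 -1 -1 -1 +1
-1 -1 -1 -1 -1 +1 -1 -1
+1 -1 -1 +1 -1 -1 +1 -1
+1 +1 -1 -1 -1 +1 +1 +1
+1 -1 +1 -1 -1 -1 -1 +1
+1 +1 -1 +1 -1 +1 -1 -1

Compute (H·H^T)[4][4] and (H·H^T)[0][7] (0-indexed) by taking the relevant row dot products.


Row 0 of H: [1, -1, -1, 1, 1, 1, -1, 1].
Row 4 of H: [1, -1, -1, 1, -1, -1, 1, -1].
Row 7 of H: [1, 1, -1, 1, -1, 1, -1, -1].
(H·H^T)[4][4] = Σ_j H[4][j]·H[4][j] = (1)² + (-1)² + (-1)² + (1)² + (-1)² + (-1)² + (1)² + (-1)² = 1 + 1 + 1 + 1 + 1 + 1 + 1 + 1 = 8.
(H·H^T)[0][7] = Σ_j H[0][j]·H[7][j] = (1)·(1) + (-1)·(1) + (-1)·(-1) + (1)·(1) + (1)·(-1) + (1)·(1) + (-1)·(-1) + (1)·(-1) = 1 + -1 + 1 + 1 + -1 + 1 + 1 + -1 = 2.
Rows 0 and 7 are not orthogonal (dot product = 2 ≠ 0), so H is not a Hadamard matrix.

(4,4) entry = 8; (0,7) entry = 2.


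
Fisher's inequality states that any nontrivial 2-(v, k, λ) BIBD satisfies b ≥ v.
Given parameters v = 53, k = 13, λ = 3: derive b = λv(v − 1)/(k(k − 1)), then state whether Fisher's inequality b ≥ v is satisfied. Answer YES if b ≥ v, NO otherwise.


r = λ(v − 1)/(k − 1) = 3·52/12 = 13.
b = vr/k = 53·13/13 = 53.
Fisher's inequality: b ≥ v ⇔ 53 ≥ 53? YES.

YES


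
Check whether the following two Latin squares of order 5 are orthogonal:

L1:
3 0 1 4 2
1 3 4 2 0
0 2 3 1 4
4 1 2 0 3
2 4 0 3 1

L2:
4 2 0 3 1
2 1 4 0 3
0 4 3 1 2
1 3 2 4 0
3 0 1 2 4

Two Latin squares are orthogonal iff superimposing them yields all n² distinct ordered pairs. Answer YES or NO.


Form the n² = 25 superimposed pairs (L1[i][j], L2[i][j]), row by row (rows and columns indexed from 0):
row 0: (3,4) (0,2) (1,0) (4,3) (2,1)
row 1: (1,2) (3,1) (4,4) (2,0) (0,3)
row 2: (0,0) (2,4) (3,3) (1,1) (4,2)
row 3: (4,1) (1,3) (2,2) (0,4) (3,0)
row 4: (2,3) (4,0) (0,1) (3,2) (1,4)
Orthogonality requires all 25 pairs distinct.
Check by first coordinate: for each symbol s of L1, list the L2 entries in the n cells where L1 = s; they must all differ.
  L1 = 0: L2 entries (in reading order) 2, 3, 0, 4, 1 — all 5 distinct ✓
  L1 = 1: L2 entries (in reading order) 0, 2, 1, 3, 4 — all 5 distinct ✓
  L1 = 2: L2 entries (in reading order) 1, 0, 4, 2, 3 — all 5 distinct ✓
  L1 = 3: L2 entries (in reading order) 4, 1, 3, 0, 2 — all 5 distinct ✓
  L1 = 4: L2 entries (in reading order) 3, 4, 2, 1, 0 — all 5 distinct ✓
Every symbol of L1 meets every symbol of L2 exactly once, so all 25 pairs are distinct (25 of 25).
Conclusion: YES.

YES


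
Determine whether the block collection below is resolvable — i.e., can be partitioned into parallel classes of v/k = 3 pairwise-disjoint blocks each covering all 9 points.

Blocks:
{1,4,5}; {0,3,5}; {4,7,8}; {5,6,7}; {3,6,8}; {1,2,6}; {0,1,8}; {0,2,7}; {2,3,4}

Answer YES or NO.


v = 9, block size k = 3, number of blocks = 9.
For resolvability, blocks must partition into parallel classes of size v/k = 3.
Total blocks must therefore be a multiple of 3: 9 = 3·3 + 0 ⇒ divisible ✓.
Greedy packing gives 3 candidate class(es). Each should be a full parallel class (size 3, covers all 9 points).
  Class 1 (3 blocks): {1,4,5}; {3,6,8}; {0,2,7}. Points covered: [0, 1, 2, 3, 4, 5, 6, 7, 8].
  Class 2 (3 blocks): {0,3,5}; {4,7,8}; {1,2,6}. Points covered: [0, 1, 2, 3, 4, 5, 6, 7, 8].
  Class 3 (3 blocks): {5,6,7}; {0,1,8}; {2,3,4}. Points covered: [0, 1, 2, 3, 4, 5, 6, 7, 8].
All classes full (size 3)? YES. All classes cover every point? YES.
Resolvable? YES.

YES


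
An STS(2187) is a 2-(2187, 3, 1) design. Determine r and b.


An STS(v) is a 2-(v, 3, 1) BIBD: block size k = 3, λ = 1.
Replication: r(k − 1) = λ(v − 1) ⇒ r·2 = 2187 − 1 = 2186 ⇒ r = 1093.
Block count: b = v(v − 1)/6 = 2187·2186/6 = 4780782/6 = 796797.
(Check via bk = vr: 796797·3 = 2390391 = 2187·1093 = 2390391 ✓.)

r = 1093, b = 796797.


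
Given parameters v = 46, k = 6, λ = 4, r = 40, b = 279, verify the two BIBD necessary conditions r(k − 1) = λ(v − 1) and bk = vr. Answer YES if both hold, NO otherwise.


Condition (i): r(k − 1) = 40·5 = 200; λ(v − 1) = 4·45 = 180. Match? NO.
Condition (ii): bk = 279·6 = 1674; vr = 46·40 = 1840. Match? NO.
Both conditions hold? NO.

NO


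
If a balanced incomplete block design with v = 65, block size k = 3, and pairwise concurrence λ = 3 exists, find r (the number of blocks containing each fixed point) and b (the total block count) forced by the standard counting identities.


Any 2-(v, k, λ) BIBD satisfies two necessary conditions:
  (i)  Each point sits in r blocks, and counting incidences through any fixed point gives r(k − 1) = λ(v − 1), so r = λ(v − 1)/(k − 1).
  (ii) Total incidences bk = vr, so b = vr/k.
Step 1: r = λ(v − 1)/(k − 1) = 3·(65 − 1)/(3 − 1) = 3·64/2 = 192/2 = 96.
Step 2: b = vr/k = 65·96/3 = 6240/3 = 2080.
Check integrality: r = 96 ∈ Z ✓, b = 2080 ∈ Z ✓.
(These identities are necessary conditions: they determine r and b for any design with these parameters, but do not by themselves prove that one exists.)

r = 96, b = 2080.


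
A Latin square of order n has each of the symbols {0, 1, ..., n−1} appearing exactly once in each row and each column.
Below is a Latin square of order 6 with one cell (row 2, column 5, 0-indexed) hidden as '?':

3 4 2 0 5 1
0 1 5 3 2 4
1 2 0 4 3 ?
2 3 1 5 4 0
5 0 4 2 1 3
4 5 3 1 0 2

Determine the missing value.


Row 2 contains symbols [0, 1, 2, 3, 4] — missing [5].
Column 5 contains symbols [0, 1, 2, 3, 4] — missing [5].
The missing symbol must appear in both missing sets; intersection = [5].
Therefore the hidden value is 5.

Missing value = 5.


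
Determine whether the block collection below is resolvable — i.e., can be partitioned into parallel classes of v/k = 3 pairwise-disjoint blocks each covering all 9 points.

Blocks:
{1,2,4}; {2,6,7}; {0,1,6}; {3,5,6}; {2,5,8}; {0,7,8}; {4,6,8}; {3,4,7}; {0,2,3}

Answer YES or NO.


v = 9, block size k = 3, number of blocks = 9.
For resolvability, blocks must partition into parallel classes of size v/k = 3.
Total blocks must therefore be a multiple of 3: 9 = 3·3 + 0 ⇒ divisible ✓.
Consider block {2,6,7}. It intersects every other block in the collection, so no parallel class of size 3 can contain it.
Since every block must belong to some parallel class in a resolution, the collection cannot be partitioned into parallel classes.
Resolvable? NO.

NO


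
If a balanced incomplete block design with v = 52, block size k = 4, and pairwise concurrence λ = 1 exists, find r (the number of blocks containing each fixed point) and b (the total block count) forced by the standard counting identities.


Any 2-(v, k, λ) BIBD satisfies two necessary conditions:
  (i)  Each point sits in r blocks, and counting incidences through any fixed point gives r(k − 1) = λ(v − 1), so r = λ(v − 1)/(k − 1).
  (ii) Total incidences bk = vr, so b = vr/k.
Step 1: r = λ(v − 1)/(k − 1) = 1·(52 − 1)/(4 − 1) = 1·51/3 = 51/3 = 17.
Step 2: b = vr/k = 52·17/4 = 884/4 = 221.
Check integrality: r = 17 ∈ Z ✓, b = 221 ∈ Z ✓.
(These identities are necessary conditions: they determine r and b for any design with these parameters, but do not by themselves prove that one exists.)

r = 17, b = 221.


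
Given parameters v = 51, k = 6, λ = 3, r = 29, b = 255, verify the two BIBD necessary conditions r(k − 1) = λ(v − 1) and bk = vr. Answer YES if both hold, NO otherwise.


Condition (i): r(k − 1) = 29·5 = 145; λ(v − 1) = 3·50 = 150. Match? NO.
Condition (ii): bk = 255·6 = 1530; vr = 51·29 = 1479. Match? NO.
Both conditions hold? NO.

NO


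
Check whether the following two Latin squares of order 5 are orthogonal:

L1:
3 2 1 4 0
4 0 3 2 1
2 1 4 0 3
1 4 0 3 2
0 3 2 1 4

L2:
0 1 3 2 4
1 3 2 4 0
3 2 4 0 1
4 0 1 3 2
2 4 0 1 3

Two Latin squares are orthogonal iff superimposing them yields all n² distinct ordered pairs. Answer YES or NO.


Form the n² = 25 superimposed pairs (L1[i][j], L2[i][j]), row by row (rows and columns indexed from 0):
row 0: (3,0) (2,1) (1,3) (4,2) (0,4)
row 1: (4,1) (0,3) (3,2) (2,4) (1,0)
row 2: (2,3) (1,2) (4,4) (0,0) (3,1)
row 3: (1,4) (4,0) (0,1) (3,3) (2,2)
row 4: (0,2) (3,4) (2,0) (1,1) (4,3)
Orthogonality requires all 25 pairs distinct.
Check by first coordinate: for each symbol s of L1, list the L2 entries in the n cells where L1 = s; they must all differ.
  L1 = 0: L2 entries (in reading order) 4, 3, 0, 1, 2 — all 5 distinct ✓
  L1 = 1: L2 entries (in reading order) 3, 0, 2, 4, 1 — all 5 distinct ✓
  L1 = 2: L2 entries (in reading order) 1, 4, 3, 2, 0 — all 5 distinct ✓
  L1 = 3: L2 entries (in reading order) 0, 2, 1, 3, 4 — all 5 distinct ✓
  L1 = 4: L2 entries (in reading order) 2, 1, 4, 0, 3 — all 5 distinct ✓
Every symbol of L1 meets every symbol of L2 exactly once, so all 25 pairs are distinct (25 of 25).
Conclusion: YES.

YES


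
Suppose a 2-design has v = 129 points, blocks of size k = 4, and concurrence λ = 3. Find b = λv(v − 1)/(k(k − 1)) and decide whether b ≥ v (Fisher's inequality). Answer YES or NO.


b = λv(v − 1)/(k(k − 1)) = 3·129·128/(4·3) = 49536/12 = 4128.
Compare with v = 129: b ≥ v, so Fisher's inequality holds.

YES


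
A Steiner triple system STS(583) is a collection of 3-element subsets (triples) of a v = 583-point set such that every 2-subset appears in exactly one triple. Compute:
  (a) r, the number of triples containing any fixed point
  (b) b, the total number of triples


An STS(v) is a 2-(v, 3, 1) BIBD: block size k = 3, λ = 1.
Replication: r(k − 1) = λ(v − 1) ⇒ r·2 = 583 − 1 = 582 ⇒ r = 291.
Block count: bk = vr ⇒ b·3 = 583·291 = 169653 ⇒ b = 56551.

r = 291, b = 56551.


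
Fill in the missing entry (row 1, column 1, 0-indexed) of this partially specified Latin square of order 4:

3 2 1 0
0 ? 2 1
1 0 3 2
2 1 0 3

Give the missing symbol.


Row 1 contains symbols [0, 1, 2] — missing [3].
Column 1 contains symbols [0, 1, 2] — missing [3].
The missing symbol must appear in both missing sets; intersection = [3].
Therefore the hidden value is 3.

Missing value = 3.


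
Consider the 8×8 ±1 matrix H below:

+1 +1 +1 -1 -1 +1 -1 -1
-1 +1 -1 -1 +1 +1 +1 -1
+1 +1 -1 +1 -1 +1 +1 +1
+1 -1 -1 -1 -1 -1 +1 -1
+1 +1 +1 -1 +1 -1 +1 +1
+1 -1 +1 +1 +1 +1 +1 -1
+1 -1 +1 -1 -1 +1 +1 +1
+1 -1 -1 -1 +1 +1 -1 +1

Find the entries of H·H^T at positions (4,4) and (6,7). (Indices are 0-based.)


Row 4 of H: [1, 1, 1, -1, 1, -1, 1, 1].
Row 6 of H: [1, -1, 1, -1, -1, 1, 1, 1].
Row 7 of H: [1, -1, -1, -1, 1, 1, -1, 1].
(H·H^T)[4][4] = Σ_j H[4][j]·H[4][j] = (1)² + (1)² + (1)² + (-1)² + (1)² + (-1)² + (1)² + (1)² = 1 + 1 + 1 + 1 + 1 + 1 + 1 + 1 = 8.
(H·H^T)[6][7] = Σ_j H[6][j]·H[7][j] = (1)·(1) + (-1)·(-1) + (1)·(-1) + (-1)·(-1) + (-1)·(1) + (1)·(1) + (1)·(-1) + (1)·(1) = 1 + 1 + -1 + 1 + -1 + 1 + -1 + 1 = 2.
Rows 6 and 7 are not orthogonal (dot product = 2 ≠ 0), so H is not a Hadamard matrix.

(4,4) entry = 8; (6,7) entry = 2.


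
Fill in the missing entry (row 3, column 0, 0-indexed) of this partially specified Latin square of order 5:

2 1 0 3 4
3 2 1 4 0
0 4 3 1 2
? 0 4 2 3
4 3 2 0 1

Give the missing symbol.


Row 3 contains symbols [0, 2, 3, 4] — missing [1].
Column 0 contains symbols [0, 2, 3, 4] — missing [1].
The missing symbol must appear in both missing sets; intersection = [1].
Therefore the hidden value is 1.

Missing value = 1.


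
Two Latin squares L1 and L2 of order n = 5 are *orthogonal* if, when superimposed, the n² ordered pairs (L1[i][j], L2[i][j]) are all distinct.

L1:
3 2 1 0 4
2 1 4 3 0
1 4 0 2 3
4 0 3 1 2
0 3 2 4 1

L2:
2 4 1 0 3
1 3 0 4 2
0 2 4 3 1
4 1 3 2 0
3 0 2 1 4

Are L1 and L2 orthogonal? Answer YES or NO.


Form the n² = 25 superimposed pairs (L1[i][j], L2[i][j]), row by row (rows and columns indexed from 0):
row 0: (3,2) (2,4) (1,1) (0,0) (4,3)
row 1: (2,1) (1,3) (4,0) (3,4) (0,2)
row 2: (1,0) (4,2) (0,4) (2,3) (3,1)
row 3: (4,4) (0,1) (3,3) (1,2) (2,0)
row 4: (0,3) (3,0) (2,2) (4,1) (1,4)
Orthogonality requires all 25 pairs distinct.
Check by first coordinate: for each symbol s of L1, list the L2 entries in the n cells where L1 = s; they must all differ.
  L1 = 0: L2 entries (in reading order) 0, 2, 4, 1, 3 — all 5 distinct ✓
  L1 = 1: L2 entries (in reading order) 1, 3, 0, 2, 4 — all 5 distinct ✓
  L1 = 2: L2 entries (in reading order) 4, 1, 3, 0, 2 — all 5 distinct ✓
  L1 = 3: L2 entries (in reading order) 2, 4, 1, 3, 0 — all 5 distinct ✓
  L1 = 4: L2 entries (in reading order) 3, 0, 2, 4, 1 — all 5 distinct ✓
Every symbol of L1 meets every symbol of L2 exactly once, so all 25 pairs are distinct (25 of 25).
Conclusion: YES.

YES


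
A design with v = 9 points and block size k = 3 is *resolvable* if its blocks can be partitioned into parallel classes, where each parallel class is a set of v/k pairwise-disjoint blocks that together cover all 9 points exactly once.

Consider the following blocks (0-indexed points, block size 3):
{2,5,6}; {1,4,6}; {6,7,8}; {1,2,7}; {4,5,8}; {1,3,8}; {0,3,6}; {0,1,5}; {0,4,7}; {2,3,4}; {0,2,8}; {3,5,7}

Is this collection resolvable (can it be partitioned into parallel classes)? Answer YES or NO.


v = 9, block size k = 3, number of blocks = 12.
For resolvability, blocks must partition into parallel classes of size v/k = 3.
Total blocks must therefore be a multiple of 3: 12 = 3·4 + 0 ⇒ divisible ✓.
Greedy packing gives 4 candidate class(es). Each should be a full parallel class (size 3, covers all 9 points).
  Class 1 (3 blocks): {2,5,6}; {1,3,8}; {0,4,7}. Points covered: [0, 1, 2, 3, 4, 5, 6, 7, 8].
  Class 2 (3 blocks): {1,4,6}; {0,2,8}; {3,5,7}. Points covered: [0, 1, 2, 3, 4, 5, 6, 7, 8].
  Class 3 (3 blocks): {6,7,8}; {0,1,5}; {2,3,4}. Points covered: [0, 1, 2, 3, 4, 5, 6, 7, 8].
  Class 4 (3 blocks): {1,2,7}; {4,5,8}; {0,3,6}. Points covered: [0, 1, 2, 3, 4, 5, 6, 7, 8].
All classes full (size 3)? YES. All classes cover every point? YES.
Resolvable? YES.

YES


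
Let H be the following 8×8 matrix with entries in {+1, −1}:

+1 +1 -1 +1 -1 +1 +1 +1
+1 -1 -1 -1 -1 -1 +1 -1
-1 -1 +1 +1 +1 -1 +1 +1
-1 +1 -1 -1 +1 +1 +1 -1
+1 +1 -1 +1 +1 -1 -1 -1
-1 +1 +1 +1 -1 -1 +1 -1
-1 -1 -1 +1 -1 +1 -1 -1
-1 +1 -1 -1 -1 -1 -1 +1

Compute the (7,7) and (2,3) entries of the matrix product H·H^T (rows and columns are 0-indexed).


Row 2 of H: [-1, -1, 1, 1, 1, -1, 1, 1].
Row 3 of H: [-1, 1, -1, -1, 1, 1, 1, -1].
Row 7 of H: [-1, 1, -1, -1, -1, -1, -1, 1].
(H·H^T)[7][7] = Σ_j H[7][j]·H[7][j] = (-1)² + (1)² + (-1)² + (-1)² + (-1)² + (-1)² + (-1)² + (1)² = 1 + 1 + 1 + 1 + 1 + 1 + 1 + 1 = 8.
(H·H^T)[2][3] = Σ_j H[2][j]·H[3][j] = (-1)·(-1) + (-1)·(1) + (1)·(-1) + (1)·(-1) + (1)·(1) + (-1)·(1) + (1)·(1) + (1)·(-1) = 1 + -1 + -1 + -1 + 1 + -1 + 1 + -1 = -2.
Rows 2 and 3 are not orthogonal (dot product = -2 ≠ 0), so H is not a Hadamard matrix.

(7,7) entry = 8; (2,3) entry = -2.


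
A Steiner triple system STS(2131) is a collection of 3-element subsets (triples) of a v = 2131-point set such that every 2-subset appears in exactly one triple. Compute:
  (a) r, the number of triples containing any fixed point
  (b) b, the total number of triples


An STS(v) is a 2-(v, 3, 1) BIBD: block size k = 3, λ = 1.
Replication: r(k − 1) = λ(v − 1) ⇒ r·2 = 2131 − 1 = 2130 ⇒ r = 1065.
Block count: bk = vr ⇒ b·3 = 2131·1065 = 2269515 ⇒ b = 756505.
(Check via b = v(v − 1)/6 = 2131·2130/6 = 4539030/6 = 756505.)

r = 1065, b = 756505.


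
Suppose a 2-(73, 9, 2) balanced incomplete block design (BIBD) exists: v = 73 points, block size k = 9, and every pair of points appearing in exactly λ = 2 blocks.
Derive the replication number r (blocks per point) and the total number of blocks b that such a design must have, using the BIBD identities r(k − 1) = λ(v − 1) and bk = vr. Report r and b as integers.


Any 2-(v, k, λ) BIBD satisfies two necessary conditions:
  (i)  Each point sits in r blocks, and counting incidences through any fixed point gives r(k − 1) = λ(v − 1), so r = λ(v − 1)/(k − 1).
  (ii) Total incidences bk = vr, so b = vr/k.
Step 1: r = λ(v − 1)/(k − 1) = 2·(73 − 1)/(9 − 1) = 2·72/8 = 144/8 = 18.
Step 2: b = vr/k = 73·18/9 = 1314/9 = 146.
Check integrality: r = 18 ∈ Z ✓, b = 146 ∈ Z ✓.
(These identities are necessary conditions: they determine r and b for any design with these parameters, but do not by themselves prove that one exists.)

r = 18, b = 146.


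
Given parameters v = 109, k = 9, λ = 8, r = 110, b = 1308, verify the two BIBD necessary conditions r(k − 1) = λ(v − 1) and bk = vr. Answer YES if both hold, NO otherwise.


Condition (i): r(k − 1) = 110·8 = 880; λ(v − 1) = 8·108 = 864. Match? NO.
Condition (ii): bk = 1308·9 = 11772; vr = 109·110 = 11990. Match? NO.
Both conditions hold? NO.

NO


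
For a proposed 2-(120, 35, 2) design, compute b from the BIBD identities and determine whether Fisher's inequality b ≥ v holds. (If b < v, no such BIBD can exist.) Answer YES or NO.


r = λ(v − 1)/(k − 1) = 2·119/34 = 7.
b = vr/k = 120·7/35 = 24.
Fisher's inequality: b ≥ v ⇔ 24 ≥ 120? NO.

NO


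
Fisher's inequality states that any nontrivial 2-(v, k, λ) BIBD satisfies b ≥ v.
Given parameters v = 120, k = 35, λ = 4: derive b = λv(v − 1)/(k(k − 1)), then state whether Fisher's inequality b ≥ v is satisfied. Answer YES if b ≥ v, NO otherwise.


b = λv(v − 1)/(k(k − 1)) = 4·120·119/(35·34) = 57120/1190 = 48.
Compare with v = 120: b < v, so Fisher's inequality fails.

NO


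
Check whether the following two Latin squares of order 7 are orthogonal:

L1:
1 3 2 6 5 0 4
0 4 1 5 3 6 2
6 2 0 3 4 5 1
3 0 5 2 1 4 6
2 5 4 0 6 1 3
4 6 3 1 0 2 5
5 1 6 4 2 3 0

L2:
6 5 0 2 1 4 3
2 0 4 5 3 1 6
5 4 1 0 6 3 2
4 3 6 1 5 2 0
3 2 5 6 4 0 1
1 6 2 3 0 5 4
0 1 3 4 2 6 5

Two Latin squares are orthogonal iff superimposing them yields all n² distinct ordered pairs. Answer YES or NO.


Form the n² = 49 superimposed pairs (L1[i][j], L2[i][j]), row by row (rows and columns indexed from 0):
row 0: (1,6) (3,5) (2,0) (6,2) (5,1) (0,4) (4,3)
row 1: (0,2) (4,0) (1,4) (5,5) (3,3) (6,1) (2,6)
row 2: (6,5) (2,4) (0,1) (3,0) (4,6) (5,3) (1,2)
row 3: (3,4) (0,3) (5,6) (2,1) (1,5) (4,2) (6,0)
row 4: (2,3) (5,2) (4,5) (0,6) (6,4) (1,0) (3,1)
row 5: (4,1) (6,6) (3,2) (1,3) (0,0) (2,5) (5,4)
row 6: (5,0) (1,1) (6,3) (4,4) (2,2) (3,6) (0,5)
Orthogonality requires all 49 pairs distinct.
Check by first coordinate: for each symbol s of L1, list the L2 entries in the n cells where L1 = s; they must all differ.
  L1 = 0: L2 entries (in reading order) 4, 2, 1, 3, 6, 0, 5 — all 7 distinct ✓
  L1 = 1: L2 entries (in reading order) 6, 4, 2, 5, 0, 3, 1 — all 7 distinct ✓
  L1 = 2: L2 entries (in reading order) 0, 6, 4, 1, 3, 5, 2 — all 7 distinct ✓
  L1 = 3: L2 entries (in reading order) 5, 3, 0, 4, 1, 2, 6 — all 7 distinct ✓
  L1 = 4: L2 entries (in reading order) 3, 0, 6, 2, 5, 1, 4 — all 7 distinct ✓
  L1 = 5: L2 entries (in reading order) 1, 5, 3, 6, 2, 4, 0 — all 7 distinct ✓
  L1 = 6: L2 entries (in reading order) 2, 1, 5, 0, 4, 6, 3 — all 7 distinct ✓
Every symbol of L1 meets every symbol of L2 exactly once, so all 49 pairs are distinct (49 of 49).
Conclusion: YES.

YES


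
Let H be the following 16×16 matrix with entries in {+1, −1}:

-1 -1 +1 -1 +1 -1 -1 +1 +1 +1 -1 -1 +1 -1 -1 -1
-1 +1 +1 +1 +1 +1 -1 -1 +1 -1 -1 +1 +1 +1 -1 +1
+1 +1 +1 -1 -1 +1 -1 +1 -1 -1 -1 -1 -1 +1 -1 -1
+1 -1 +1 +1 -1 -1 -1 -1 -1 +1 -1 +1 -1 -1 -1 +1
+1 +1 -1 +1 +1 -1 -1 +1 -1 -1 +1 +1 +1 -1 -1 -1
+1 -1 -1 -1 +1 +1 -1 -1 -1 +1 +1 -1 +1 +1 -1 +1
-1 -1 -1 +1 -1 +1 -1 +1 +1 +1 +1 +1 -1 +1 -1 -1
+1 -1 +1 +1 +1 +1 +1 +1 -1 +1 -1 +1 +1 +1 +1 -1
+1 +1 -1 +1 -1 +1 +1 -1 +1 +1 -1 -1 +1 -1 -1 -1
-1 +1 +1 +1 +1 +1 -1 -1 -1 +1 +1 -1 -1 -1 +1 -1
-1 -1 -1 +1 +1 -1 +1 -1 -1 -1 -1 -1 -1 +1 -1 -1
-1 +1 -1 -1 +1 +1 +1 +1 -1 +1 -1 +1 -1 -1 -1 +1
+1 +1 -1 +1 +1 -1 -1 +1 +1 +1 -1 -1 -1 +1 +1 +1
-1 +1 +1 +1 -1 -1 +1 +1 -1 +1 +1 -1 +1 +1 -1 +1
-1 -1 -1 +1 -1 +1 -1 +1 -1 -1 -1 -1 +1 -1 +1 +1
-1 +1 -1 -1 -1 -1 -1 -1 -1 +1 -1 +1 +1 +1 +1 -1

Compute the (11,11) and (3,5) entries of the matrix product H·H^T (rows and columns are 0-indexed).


Row 3 of H: [1, -1, 1, 1, -1, -1, -1, -1, -1, 1, -1, 1, -1, -1, -1, 1].
Row 5 of H: [1, -1, -1, -1, 1, 1, -1, -1, -1, 1, 1, -1, 1, 1, -1, 1].
Row 11 of H: [-1, 1, -1, -1, 1, 1, 1, 1, -1, 1, -1, 1, -1, -1, -1, 1].
(H·H^T)[11][11] = Σ_j H[11][j]·H[11][j] = (-1)² + (1)² + (-1)² + (-1)² + (1)² + (1)² + (1)² + (1)² + (-1)² + (1)² + (-1)² + (1)² + (-1)² + (-1)² + (-1)² + (1)² = 1 + 1 + 1 + 1 + 1 + 1 + 1 + 1 + 1 + 1 + 1 + 1 + 1 + 1 + 1 + 1 = 16.
(H·H^T)[3][5] = Σ_j H[3][j]·H[5][j] = (1)·(1) + (-1)·(-1) + (1)·(-1) + (1)·(-1) + (-1)·(1) + (-1)·(1) + (-1)·(-1) + (-1)·(-1) + (-1)·(-1) + (1)·(1) + (-1)·(1) + (1)·(-1) + (-1)·(1) + (-1)·(1) + (-1)·(-1) + (1)·(1) = 1 + 1 + -1 + -1 + -1 + -1 + 1 + 1 + 1 + 1 + -1 + -1 + -1 + -1 + 1 + 1 = 0.
So rows 3 and 5 are orthogonal; the diagonal entry equals n = 16.

(11,11) entry = 16; (3,5) entry = 0.


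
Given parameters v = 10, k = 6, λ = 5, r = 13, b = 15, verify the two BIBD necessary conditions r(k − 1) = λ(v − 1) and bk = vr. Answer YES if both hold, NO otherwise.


Condition (i): r(k − 1) = 13·5 = 65; λ(v − 1) = 5·9 = 45. Match? NO.
Condition (ii): bk = 15·6 = 90; vr = 10·13 = 130. Match? NO.
Both conditions hold? NO.

NO


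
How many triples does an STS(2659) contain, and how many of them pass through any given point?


An STS(v) is a 2-(v, 3, 1) BIBD: block size k = 3, λ = 1.
Replication: r(k − 1) = λ(v − 1) ⇒ r·2 = 2659 − 1 = 2658 ⇒ r = 1329.
Block count: bk = vr ⇒ b·3 = 2659·1329 = 3533811 ⇒ b = 1177937.
(Check via b = v(v − 1)/6 = 2659·2658/6 = 7067622/6 = 1177937.)

r = 1329, b = 1177937.


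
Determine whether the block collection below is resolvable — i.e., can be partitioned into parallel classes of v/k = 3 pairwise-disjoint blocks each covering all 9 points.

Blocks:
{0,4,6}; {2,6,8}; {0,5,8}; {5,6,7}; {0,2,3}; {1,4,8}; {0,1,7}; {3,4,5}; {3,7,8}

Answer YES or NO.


v = 9, block size k = 3, number of blocks = 9.
For resolvability, blocks must partition into parallel classes of size v/k = 3.
Total blocks must therefore be a multiple of 3: 9 = 3·3 + 0 ⇒ divisible ✓.
Consider block {0,4,6}. The only other block(s) in the collection disjoint from it are {3,7,8} — just 1 block(s). Any parallel class containing {0,4,6} would need 2 other blocks each disjoint from it, so no parallel class of size 3 can contain {0,4,6}.
Since every block must belong to some parallel class in a resolution, the collection cannot be partitioned into parallel classes.
Resolvable? NO.

NO


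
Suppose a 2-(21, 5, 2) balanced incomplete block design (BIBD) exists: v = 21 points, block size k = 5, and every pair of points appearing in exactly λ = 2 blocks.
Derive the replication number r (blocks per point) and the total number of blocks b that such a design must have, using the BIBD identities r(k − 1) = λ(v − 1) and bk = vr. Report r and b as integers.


Any 2-(v, k, λ) BIBD satisfies two necessary conditions:
  (i)  Each point sits in r blocks, and counting incidences through any fixed point gives r(k − 1) = λ(v − 1), so r = λ(v − 1)/(k − 1).
  (ii) Total incidences bk = vr, so b = vr/k.
Step 1: r = λ(v − 1)/(k − 1) = 2·(21 − 1)/(5 − 1) = 2·20/4 = 40/4 = 10.
Step 2: b = vr/k = 21·10/5 = 210/5 = 42.
Check integrality: r = 10 ∈ Z ✓, b = 42 ∈ Z ✓.
(These identities are necessary conditions: they determine r and b for any design with these parameters, but do not by themselves prove that one exists.)

r = 10, b = 42.


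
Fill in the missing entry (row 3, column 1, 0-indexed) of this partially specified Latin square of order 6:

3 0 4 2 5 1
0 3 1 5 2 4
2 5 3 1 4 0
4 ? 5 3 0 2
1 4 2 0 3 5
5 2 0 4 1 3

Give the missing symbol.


Row 3 contains symbols [0, 2, 3, 4, 5] — missing [1].
Column 1 contains symbols [0, 2, 3, 4, 5] — missing [1].
The missing symbol must appear in both missing sets; intersection = [1].
Therefore the hidden value is 1.

Missing value = 1.


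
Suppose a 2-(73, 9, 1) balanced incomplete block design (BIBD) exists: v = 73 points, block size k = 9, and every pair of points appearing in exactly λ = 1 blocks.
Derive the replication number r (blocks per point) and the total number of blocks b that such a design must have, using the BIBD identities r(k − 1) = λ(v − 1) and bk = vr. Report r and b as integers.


Any 2-(v, k, λ) BIBD satisfies two necessary conditions:
  (i)  Each point sits in r blocks, and counting incidences through any fixed point gives r(k − 1) = λ(v − 1), so r = λ(v − 1)/(k − 1).
  (ii) Total incidences bk = vr, so b = vr/k.
Step 1: r = λ(v − 1)/(k − 1) = 1·(73 − 1)/(9 − 1) = 1·72/8 = 72/8 = 9.
Step 2: b = vr/k = 73·9/9 = 657/9 = 73.
Check integrality: r = 9 ∈ Z ✓, b = 73 ∈ Z ✓.
(These identities are necessary conditions: they determine r and b for any design with these parameters, but do not by themselves prove that one exists.)

r = 9, b = 73.


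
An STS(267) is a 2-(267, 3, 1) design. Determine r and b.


An STS(v) is a 2-(v, 3, 1) BIBD: block size k = 3, λ = 1.
Replication: r(k − 1) = λ(v − 1) ⇒ r·2 = 267 − 1 = 266 ⇒ r = 133.
Block count: b = v(v − 1)/6 = 267·266/6 = 71022/6 = 11837.

r = 133, b = 11837.


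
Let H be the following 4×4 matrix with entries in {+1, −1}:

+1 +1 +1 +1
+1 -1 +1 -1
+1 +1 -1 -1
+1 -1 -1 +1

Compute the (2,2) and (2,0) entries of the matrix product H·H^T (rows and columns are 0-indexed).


Row 0 of H: [1, 1, 1, 1].
Row 2 of H: [1, 1, -1, -1].
(H·H^T)[2][2] = Σ_j H[2][j]·H[2][j] = (1)² + (1)² + (-1)² + (-1)² = 1 + 1 + 1 + 1 = 4.
(H·H^T)[2][0] = Σ_j H[2][j]·H[0][j] = (1)·(1) + (1)·(1) + (-1)·(1) + (-1)·(1) = 1 + 1 + -1 + -1 = 0.
So rows 2 and 0 are orthogonal; the diagonal entry equals n = 4.

(2,2) entry = 4; (2,0) entry = 0.


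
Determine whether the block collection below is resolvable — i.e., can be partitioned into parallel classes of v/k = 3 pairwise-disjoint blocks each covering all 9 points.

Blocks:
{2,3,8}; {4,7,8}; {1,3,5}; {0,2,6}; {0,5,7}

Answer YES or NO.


v = 9, block size k = 3, number of blocks = 5.
For resolvability, blocks must partition into parallel classes of size v/k = 3.
Total blocks must therefore be a multiple of 3: 5 = 3·1 + 2 ⇒ not divisible ✗.
Resolvable? NO.

NO


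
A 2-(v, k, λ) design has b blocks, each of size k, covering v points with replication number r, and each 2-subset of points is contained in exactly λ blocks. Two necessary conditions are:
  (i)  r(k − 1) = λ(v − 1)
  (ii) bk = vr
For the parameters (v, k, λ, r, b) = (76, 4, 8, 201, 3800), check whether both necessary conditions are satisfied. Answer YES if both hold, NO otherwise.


Condition (i): r(k − 1) = 201·3 = 603; λ(v − 1) = 8·75 = 600. Match? NO.
Condition (ii): bk = 3800·4 = 15200; vr = 76·201 = 15276. Match? NO.
Both conditions hold? NO.

NO


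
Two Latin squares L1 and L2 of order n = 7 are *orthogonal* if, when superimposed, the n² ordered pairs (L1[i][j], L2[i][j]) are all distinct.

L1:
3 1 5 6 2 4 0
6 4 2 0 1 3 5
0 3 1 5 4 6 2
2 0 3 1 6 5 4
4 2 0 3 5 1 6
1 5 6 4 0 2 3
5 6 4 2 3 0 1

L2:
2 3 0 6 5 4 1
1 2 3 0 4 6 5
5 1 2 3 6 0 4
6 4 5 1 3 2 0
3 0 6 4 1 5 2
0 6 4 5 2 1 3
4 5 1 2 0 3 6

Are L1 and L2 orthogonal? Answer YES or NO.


Form the n² = 49 superimposed pairs (L1[i][j], L2[i][j]), row by row (rows and columns indexed from 0):
row 0: (3,2) (1,3) (5,0) (6,6) (2,5) (4,4) (0,1)
row 1: (6,1) (4,2) (2,3) (0,0) (1,4) (3,6) (5,5)
row 2: (0,5) (3,1) (1,2) (5,3) (4,6) (6,0) (2,4)
row 3: (2,6) (0,4) (3,5) (1,1) (6,3) (5,2) (4,0)
row 4: (4,3) (2,0) (0,6) (3,4) (5,1) (1,5) (6,2)
row 5: (1,0) (5,6) (6,4) (4,5) (0,2) (2,1) (3,3)
row 6: (5,4) (6,5) (4,1) (2,2) (3,0) (0,3) (1,6)
Orthogonality requires all 49 pairs distinct.
Check by first coordinate: for each symbol s of L1, list the L2 entries in the n cells where L1 = s; they must all differ.
  L1 = 0: L2 entries (in reading order) 1, 0, 5, 4, 6, 2, 3 — all 7 distinct ✓
  L1 = 1: L2 entries (in reading order) 3, 4, 2, 1, 5, 0, 6 — all 7 distinct ✓
  L1 = 2: L2 entries (in reading order) 5, 3, 4, 6, 0, 1, 2 — all 7 distinct ✓
  L1 = 3: L2 entries (in reading order) 2, 6, 1, 5, 4, 3, 0 — all 7 distinct ✓
  L1 = 4: L2 entries (in reading order) 4, 2, 6, 0, 3, 5, 1 — all 7 distinct ✓
  L1 = 5: L2 entries (in reading order) 0, 5, 3, 2, 1, 6, 4 — all 7 distinct ✓
  L1 = 6: L2 entries (in reading order) 6, 1, 0, 3, 2, 4, 5 — all 7 distinct ✓
Every symbol of L1 meets every symbol of L2 exactly once, so all 49 pairs are distinct (49 of 49).
Conclusion: YES.

YES


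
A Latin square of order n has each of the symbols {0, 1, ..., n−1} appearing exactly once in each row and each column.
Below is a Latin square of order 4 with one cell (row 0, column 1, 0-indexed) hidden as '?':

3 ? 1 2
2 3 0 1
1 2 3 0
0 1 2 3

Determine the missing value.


Row 0 contains symbols [1, 2, 3] — missing [0].
Column 1 contains symbols [1, 2, 3] — missing [0].
The missing symbol must appear in both missing sets; intersection = [0].
Therefore the hidden value is 0.

Missing value = 0.


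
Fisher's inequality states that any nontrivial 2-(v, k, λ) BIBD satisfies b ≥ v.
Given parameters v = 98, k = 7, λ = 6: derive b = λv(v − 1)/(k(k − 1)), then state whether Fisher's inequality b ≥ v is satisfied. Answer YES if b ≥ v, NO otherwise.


b = λv(v − 1)/(k(k − 1)) = 6·98·97/(7·6) = 57036/42 = 1358.
Compare with v = 98: b ≥ v, so Fisher's inequality holds.

YES


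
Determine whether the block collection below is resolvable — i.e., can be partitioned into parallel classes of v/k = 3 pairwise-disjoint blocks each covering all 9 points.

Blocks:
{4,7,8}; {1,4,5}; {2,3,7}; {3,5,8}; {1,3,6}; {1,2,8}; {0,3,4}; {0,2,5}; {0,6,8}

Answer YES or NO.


v = 9, block size k = 3, number of blocks = 9.
For resolvability, blocks must partition into parallel classes of size v/k = 3.
Total blocks must therefore be a multiple of 3: 9 = 3·3 + 0 ⇒ divisible ✓.
Consider block {3,5,8}. It intersects every other block in the collection, so no parallel class of size 3 can contain it.
Since every block must belong to some parallel class in a resolution, the collection cannot be partitioned into parallel classes.
Resolvable? NO.

NO


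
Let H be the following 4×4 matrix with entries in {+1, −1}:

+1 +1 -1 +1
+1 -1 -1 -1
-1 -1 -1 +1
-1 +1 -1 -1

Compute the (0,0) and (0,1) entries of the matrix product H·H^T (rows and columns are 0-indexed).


Row 0 of H: [1, 1, -1, 1].
Row 1 of H: [1, -1, -1, -1].
(H·H^T)[0][0] = Σ_j H[0][j]·H[0][j] = (1)² + (1)² + (-1)² + (1)² = 1 + 1 + 1 + 1 = 4.
(H·H^T)[0][1] = Σ_j H[0][j]·H[1][j] = (1)·(1) + (1)·(-1) + (-1)·(-1) + (1)·(-1) = 1 + -1 + 1 + -1 = 0.
So rows 0 and 1 are orthogonal; the diagonal entry equals n = 4.

(0,0) entry = 4; (0,1) entry = 0.


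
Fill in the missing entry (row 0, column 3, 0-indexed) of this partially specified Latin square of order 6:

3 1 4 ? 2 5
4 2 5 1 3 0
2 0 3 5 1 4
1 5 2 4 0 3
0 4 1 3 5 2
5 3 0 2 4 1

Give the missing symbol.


Row 0 contains symbols [1, 2, 3, 4, 5] — missing [0].
Column 3 contains symbols [1, 2, 3, 4, 5] — missing [0].
The missing symbol must appear in both missing sets; intersection = [0].
Therefore the hidden value is 0.

Missing value = 0.


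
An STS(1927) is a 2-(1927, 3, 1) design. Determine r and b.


An STS(v) is a 2-(v, 3, 1) BIBD: block size k = 3, λ = 1.
Replication: r(k − 1) = λ(v − 1) ⇒ r·2 = 1927 − 1 = 1926 ⇒ r = 963.
Block count: bk = vr ⇒ b·3 = 1927·963 = 1855701 ⇒ b = 618567.
(Check via b = v(v − 1)/6 = 1927·1926/6 = 3711402/6 = 618567.)

r = 963, b = 618567.


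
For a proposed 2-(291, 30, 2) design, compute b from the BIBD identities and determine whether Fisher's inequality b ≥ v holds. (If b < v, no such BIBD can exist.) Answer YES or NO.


b = λv(v − 1)/(k(k − 1)) = 2·291·290/(30·29) = 168780/870 = 194.
Compare with v = 291: b < v, so Fisher's inequality fails.

NO


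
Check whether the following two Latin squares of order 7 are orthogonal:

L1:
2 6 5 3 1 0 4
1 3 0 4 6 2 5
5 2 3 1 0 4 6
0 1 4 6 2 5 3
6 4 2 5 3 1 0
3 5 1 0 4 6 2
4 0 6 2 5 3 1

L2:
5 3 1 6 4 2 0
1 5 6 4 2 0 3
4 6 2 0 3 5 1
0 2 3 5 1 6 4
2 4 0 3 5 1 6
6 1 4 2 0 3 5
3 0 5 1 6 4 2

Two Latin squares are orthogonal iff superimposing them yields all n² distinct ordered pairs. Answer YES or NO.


Form the n² = 49 superimposed pairs (L1[i][j], L2[i][j]), row by row (rows and columns indexed from 0):
row 0: (2,5) (6,3) (5,1) (3,6) (1,4) (0,2) (4,0)
row 1: (1,1) (3,5) (0,6) (4,4) (6,2) (2,0) (5,3)
row 2: (5,4) (2,6) (3,2) (1,0) (0,3) (4,5) (6,1)
row 3: (0,0) (1,2) (4,3) (6,5) (2,1) (5,6) (3,4)
row 4: (6,2) (4,4) (2,0) (5,3) (3,5) (1,1) (0,6)
row 5: (3,6) (5,1) (1,4) (0,2) (4,0) (6,3) (2,5)
row 6: (4,3) (0,0) (6,5) (2,1) (5,6) (3,4) (1,2)
Orthogonality requires all 49 pairs distinct.
But the pair (6,2) repeats: cell (1,4) has L1 = 6, L2 = 2, and cell (4,0) has L1 = 6, L2 = 2.
A repeated pair means some other pair never occurs (only 28 distinct pairs out of 49), so the squares are not orthogonal.
Conclusion: NO.

NO


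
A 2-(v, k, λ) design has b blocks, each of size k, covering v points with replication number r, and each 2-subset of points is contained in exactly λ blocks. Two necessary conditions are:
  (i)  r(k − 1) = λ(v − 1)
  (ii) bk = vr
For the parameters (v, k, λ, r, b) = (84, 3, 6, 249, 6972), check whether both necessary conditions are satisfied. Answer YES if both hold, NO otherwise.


Condition (i): r(k − 1) = 249·2 = 498; λ(v − 1) = 6·83 = 498. Match? YES.
Condition (ii): bk = 6972·3 = 20916; vr = 84·249 = 20916. Match? YES.
Both conditions hold? YES.

YES


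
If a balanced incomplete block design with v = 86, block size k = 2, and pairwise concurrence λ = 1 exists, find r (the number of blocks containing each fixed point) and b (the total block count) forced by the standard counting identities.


Any 2-(v, k, λ) BIBD satisfies two necessary conditions:
  (i)  Each point sits in r blocks, and counting incidences through any fixed point gives r(k − 1) = λ(v − 1), so r = λ(v − 1)/(k − 1).
  (ii) Total incidences bk = vr, so b = vr/k.
Step 1: r = λ(v − 1)/(k − 1) = 1·(86 − 1)/(2 − 1) = 1·85/1 = 85/1 = 85.
Step 2: b = vr/k = 86·85/2 = 7310/2 = 3655.
Check integrality: r = 85 ∈ Z ✓, b = 3655 ∈ Z ✓.
(These identities are necessary conditions: they determine r and b for any design with these parameters, but do not by themselves prove that one exists.)

r = 85, b = 3655.


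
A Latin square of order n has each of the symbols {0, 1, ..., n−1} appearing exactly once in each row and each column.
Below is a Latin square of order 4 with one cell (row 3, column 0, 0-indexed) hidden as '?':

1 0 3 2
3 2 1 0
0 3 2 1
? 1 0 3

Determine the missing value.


Row 3 contains symbols [0, 1, 3] — missing [2].
Column 0 contains symbols [0, 1, 3] — missing [2].
The missing symbol must appear in both missing sets; intersection = [2].
Therefore the hidden value is 2.

Missing value = 2.
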